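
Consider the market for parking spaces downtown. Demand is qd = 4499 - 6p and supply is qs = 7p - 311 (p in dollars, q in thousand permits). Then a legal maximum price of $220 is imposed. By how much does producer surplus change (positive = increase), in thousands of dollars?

-263100

Without the control the market clears where 4499 - 6p = 7p - 311, i.e. p* = 370 and q* = 2279.
The ceiling of 220 is below the equilibrium price 370, so it binds.
At p = 220: qd = 4499 - 6·220 = 3179 and qs = 7·220 - 311 = 1229.
Producer surplus without the control is ½ · (370 - 311/7) · 2279 = 5193841/14.
With the ceiling, producers sell 1229 units at 220, so PS = ½ · (220 - 311/7) · 1229 = 1510441/14.
Change in producer surplus = 1510441/14 - 5193841/14 = -263100.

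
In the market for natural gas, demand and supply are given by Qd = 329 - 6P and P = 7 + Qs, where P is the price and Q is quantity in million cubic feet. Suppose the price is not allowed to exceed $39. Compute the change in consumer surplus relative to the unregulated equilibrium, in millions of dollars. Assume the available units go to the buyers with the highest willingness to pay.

Rearranging supply gives Qs = P - 7. Without the control the market clears where 329 - 6P = P - 7, i.e. P* = 48 and Q* = 41.
Since 39 < 48, the ceiling is binding.
At P = 39: Qd = 329 - 6·39 = 95 and Qs = 39 - 7 = 32.
Consumer surplus without the control is ½ · (329/6 - 48) · 41 = 1681/12.
With the ceiling, 32 units are sold at 39 (assume they go to the highest-value buyers). The demand price at Q = 32 is 49.5, so CS = ½ · [(329/6 - 39) + (49.5 - 39)] · 32 = 1264/3.
Change in consumer surplus = 1264/3 - 1681/12 = 281.25.

281.25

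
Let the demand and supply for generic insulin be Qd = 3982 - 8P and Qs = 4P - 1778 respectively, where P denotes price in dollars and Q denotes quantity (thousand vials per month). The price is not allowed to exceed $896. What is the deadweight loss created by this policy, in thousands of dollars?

0

Setting quantity demanded equal to quantity supplied, 3982 - 8P = 4P - 1778, gives P* = 480 and Q* = 142.
The ceiling of 896 is above the equilibrium price 480, so it is not binding; the market clears at P* = 480, Q* = 142.
Since the control does not bind, no trades are prevented and deadweight loss is zero.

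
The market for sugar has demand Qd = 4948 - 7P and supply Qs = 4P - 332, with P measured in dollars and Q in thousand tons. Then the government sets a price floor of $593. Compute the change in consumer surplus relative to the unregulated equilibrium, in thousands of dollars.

-134752.5

In a free market, 4948 - 7P = 4P - 332 gives the equilibrium P* = 480, Q* = 1588.
Because the floor (593) lies above the market-clearing price, it is binding.
At P = 593: Qd = 4948 - 7·593 = 797 and Qs = 4·593 - 332 = 2040.
Consumer surplus without the control is ½ · (4948/7 - 480) · 1588 = 1260872/7.
With the floor, consumers buy 797 units at 593, so CS = ½ · (4948/7 - 593) · 797 = 635209/14.
Change in consumer surplus = 635209/14 - 1260872/7 = -134752.5.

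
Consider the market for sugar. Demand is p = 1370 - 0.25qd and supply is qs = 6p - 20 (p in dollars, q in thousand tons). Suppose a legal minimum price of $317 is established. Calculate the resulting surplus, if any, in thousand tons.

0

Rearranging demand gives qd = 5480 - 4p. Equilibrium: 5480 - 4p = 6p - 20, so 5500 = 10p and p* = 550, q* = 3280.
Since 317 is below p* = 550, the floor does not bind and the free-market outcome prevails.
Since the control does not bind, there is no surplus.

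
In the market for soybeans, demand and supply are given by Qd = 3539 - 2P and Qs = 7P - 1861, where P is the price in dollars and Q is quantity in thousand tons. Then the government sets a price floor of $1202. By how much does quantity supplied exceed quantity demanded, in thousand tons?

In a free market, 3539 - 2P = 7P - 1861 gives the equilibrium P* = 600, Q* = 2339.
The floor of 1202 is above the equilibrium price 600, so it binds.
At P = 1202: Qd = 3539 - 2·1202 = 1135 and Qs = 7·1202 - 1861 = 6553.
Surplus = Qs - Qd = 6553 - 1135 = 5418.

5418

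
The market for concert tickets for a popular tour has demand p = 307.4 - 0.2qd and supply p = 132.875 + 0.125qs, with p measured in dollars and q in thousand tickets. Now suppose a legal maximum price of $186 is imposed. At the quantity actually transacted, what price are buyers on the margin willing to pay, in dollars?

222.4

Rearranging demand gives qd = 1537 - 5p; rearranging supply gives qs = 8p - 1063. Without the control the market clears where 1537 - 5p = 8p - 1063, i.e. p* = 200 and q* = 537.
Since 186 < 200, the ceiling is binding.
At p = 186: qd = 1537 - 5·186 = 607 and qs = 8·186 - 1063 = 425.
Only 425 units reach the market. On the demand curve, the marginal buyer's willingness to pay at q = 425 is (1537 - 425)/5 = 222.4.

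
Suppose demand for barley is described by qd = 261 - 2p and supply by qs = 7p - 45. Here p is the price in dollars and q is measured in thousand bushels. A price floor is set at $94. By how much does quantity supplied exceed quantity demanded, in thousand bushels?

540

Without the control the market clears where 261 - 2p = 7p - 45, i.e. p* = 34 and q* = 193.
Since 94 > 34, the floor is binding.
At p = 94: qd = 261 - 2·94 = 73 and qs = 7·94 - 45 = 613.
Surplus = qs - qd = 613 - 73 = 540.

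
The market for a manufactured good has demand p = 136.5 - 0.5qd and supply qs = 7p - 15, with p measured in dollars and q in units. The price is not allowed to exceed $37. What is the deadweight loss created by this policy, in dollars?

Rearranging demand gives qd = 273 - 2p. Without the control the market clears where 273 - 2p = 7p - 15, i.e. p* = 32 and q* = 209.
The ceiling of 37 is above the equilibrium price 32, so it is not binding; the market clears at p* = 32, q* = 209.
Since the control does not bind, no trades are prevented and deadweight loss is zero.

0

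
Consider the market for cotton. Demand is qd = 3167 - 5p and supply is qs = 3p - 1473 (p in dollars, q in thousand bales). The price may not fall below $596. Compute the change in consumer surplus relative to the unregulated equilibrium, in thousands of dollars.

Without the control the market clears where 3167 - 5p = 3p - 1473, i.e. p* = 580 and q* = 267.
Since 596 > 580, the floor is binding.
At p = 596: qd = 3167 - 5·596 = 187 and qs = 3·596 - 1473 = 315.
Consumer surplus without the control is ½ · (633.4 - 580) · 267 = 7128.9.
With the floor, consumers buy 187 units at 596, so CS = ½ · (633.4 - 596) · 187 = 3496.9.
Change in consumer surplus = 3496.9 - 7128.9 = -3632.

-3632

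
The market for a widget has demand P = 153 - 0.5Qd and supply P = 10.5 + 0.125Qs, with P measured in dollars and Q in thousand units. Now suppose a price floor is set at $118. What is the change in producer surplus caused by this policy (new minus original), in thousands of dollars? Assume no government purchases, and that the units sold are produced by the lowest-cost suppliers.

Rearranging demand gives Qd = 306 - 2P; rearranging supply gives Qs = 8P - 84. In a free market, 306 - 2P = 8P - 84 gives the equilibrium P* = 39, Q* = 228.
The floor of 118 is above the equilibrium price 39, so it binds.
At P = 118: Qd = 306 - 2·118 = 70 and Qs = 8·118 - 84 = 860.
Producer surplus without the control is ½ · (39 - 10.5) · 228 = 3249.
With the floor, 70 units are sold at 118. The supply price at Q = 70 is 19.25, so PS = ½ · [(118 - 10.5) + (118 - 19.25)] · 70 = 7218.75.
Change in producer surplus = 7218.75 - 3249 = 3969.75.

3969.75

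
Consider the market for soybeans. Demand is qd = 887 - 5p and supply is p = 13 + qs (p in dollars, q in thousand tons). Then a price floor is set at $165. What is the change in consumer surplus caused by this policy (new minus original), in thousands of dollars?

-1492.5

Rearranging supply gives qs = p - 13. Without the control the market clears where 887 - 5p = p - 13, i.e. p* = 150 and q* = 137.
Since 165 > 150, the floor is binding.
At p = 165: qd = 887 - 5·165 = 62 and qs = 165 - 13 = 152.
Consumer surplus without the control is ½ · (177.4 - 150) · 137 = 1876.9.
With the floor, consumers buy 62 units at 165, so CS = ½ · (177.4 - 165) · 62 = 384.4.
Change in consumer surplus = 384.4 - 1876.9 = -1492.5.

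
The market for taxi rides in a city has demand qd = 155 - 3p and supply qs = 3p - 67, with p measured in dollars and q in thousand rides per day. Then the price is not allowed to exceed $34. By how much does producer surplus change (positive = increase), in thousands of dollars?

-118.5

Setting quantity demanded equal to quantity supplied, 155 - 3p = 3p - 67, gives p* = 37 and q* = 44.
The ceiling of 34 is below the equilibrium price 37, so it binds.
At p = 34: qd = 155 - 3·34 = 53 and qs = 3·34 - 67 = 35.
Producer surplus without the control is ½ · (37 - 67/3) · 44 = 968/3.
With the ceiling, producers sell 35 units at 34, so PS = ½ · (34 - 67/3) · 35 = 1225/6.
Change in producer surplus = 1225/6 - 968/3 = -118.5.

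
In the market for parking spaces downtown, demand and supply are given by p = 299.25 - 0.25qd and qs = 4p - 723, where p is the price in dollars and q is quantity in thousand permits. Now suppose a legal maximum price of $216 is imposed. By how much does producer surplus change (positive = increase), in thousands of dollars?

Rearranging demand gives qd = 1197 - 4p. Without the control the market clears where 1197 - 4p = 4p - 723, i.e. p* = 240 and q* = 237.
The ceiling of 216 is below the equilibrium price 240, so it binds.
At p = 216: qd = 1197 - 4·216 = 333 and qs = 4·216 - 723 = 141.
Producer surplus without the control is ½ · (240 - 180.75) · 237 = 7021.125.
With the ceiling, producers sell 141 units at 216, so PS = ½ · (216 - 180.75) · 141 = 2485.125.
Change in producer surplus = 2485.125 - 7021.125 = -4536.

-4536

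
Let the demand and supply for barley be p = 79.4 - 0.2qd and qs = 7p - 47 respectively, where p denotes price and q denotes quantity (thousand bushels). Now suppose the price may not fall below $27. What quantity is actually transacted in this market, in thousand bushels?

212

Rearranging demand gives qd = 397 - 5p. Without the control the market clears where 397 - 5p = 7p - 47, i.e. p* = 37 and q* = 212.
Since 27 is below p* = 37, the floor does not bind and the free-market outcome prevails.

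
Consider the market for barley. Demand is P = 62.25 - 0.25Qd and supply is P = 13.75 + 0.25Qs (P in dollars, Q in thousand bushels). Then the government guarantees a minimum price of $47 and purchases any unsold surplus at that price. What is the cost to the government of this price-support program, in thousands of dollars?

Rearranging demand gives Qd = 249 - 4P; rearranging supply gives Qs = 4P - 55. In a free market, 249 - 4P = 4P - 55 gives the equilibrium P* = 38, Q* = 97.
Because the floor (47) lies above the market-clearing price, it is binding.
At P = 47: Qd = 249 - 4·47 = 61 and Qs = 4·47 - 55 = 133.
Surplus = Qs - Qd = 72.
Government expenditure = surplus × support price = 72 × 47 = 3384.

3384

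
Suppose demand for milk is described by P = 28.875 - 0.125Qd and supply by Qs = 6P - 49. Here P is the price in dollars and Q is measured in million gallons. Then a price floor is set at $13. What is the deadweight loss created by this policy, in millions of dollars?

Rearranging demand gives Qd = 231 - 8P. Without the control the market clears where 231 - 8P = 6P - 49, i.e. P* = 20 and Q* = 71.
Since 13 is below P* = 20, the floor does not bind and the free-market outcome prevails.
Since the control does not bind, no trades are prevented and deadweight loss is zero.

0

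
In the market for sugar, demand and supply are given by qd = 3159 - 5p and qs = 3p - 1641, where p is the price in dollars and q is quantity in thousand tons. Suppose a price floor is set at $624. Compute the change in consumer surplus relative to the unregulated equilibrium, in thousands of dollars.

-2376

In a free market, 3159 - 5p = 3p - 1641 gives the equilibrium p* = 600, q* = 159.
The floor of 624 is above the equilibrium price 600, so it binds.
At p = 624: qd = 3159 - 5·624 = 39 and qs = 3·624 - 1641 = 231.
Consumer surplus without the control is ½ · (631.8 - 600) · 159 = 2528.1.
With the floor, consumers buy 39 units at 624, so CS = ½ · (631.8 - 624) · 39 = 152.1.
Change in consumer surplus = 152.1 - 2528.1 = -2376.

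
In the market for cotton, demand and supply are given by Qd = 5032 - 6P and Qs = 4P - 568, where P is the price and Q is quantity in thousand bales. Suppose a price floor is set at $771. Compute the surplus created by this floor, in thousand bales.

2110

Setting quantity demanded equal to quantity supplied, 5032 - 6P = 4P - 568, gives P* = 560 and Q* = 1672.
The floor of 771 is above the equilibrium price 560, so it binds.
At P = 771: Qd = 5032 - 6·771 = 406 and Qs = 4·771 - 568 = 2516.
Surplus = Qs - Qd = 2516 - 406 = 2110.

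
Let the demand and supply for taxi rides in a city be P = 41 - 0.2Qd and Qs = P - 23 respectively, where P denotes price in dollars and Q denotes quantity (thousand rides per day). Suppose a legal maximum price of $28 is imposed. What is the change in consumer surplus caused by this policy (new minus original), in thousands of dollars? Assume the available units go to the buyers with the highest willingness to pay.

40

Rearranging demand gives Qd = 205 - 5P. Equilibrium: 205 - 5P = P - 23, so 228 = 6P and P* = 38, Q* = 15.
Since 28 < 38, the ceiling is binding.
At P = 28: Qd = 205 - 5·28 = 65 and Qs = 28 - 23 = 5.
Consumer surplus without the control is ½ · (41 - 38) · 15 = 22.5.
With the ceiling, 5 units are sold at 28 (assume they go to the highest-value buyers). The demand price at Q = 5 is 40, so CS = ½ · [(41 - 28) + (40 - 28)] · 5 = 62.5.
Change in consumer surplus = 62.5 - 22.5 = 40.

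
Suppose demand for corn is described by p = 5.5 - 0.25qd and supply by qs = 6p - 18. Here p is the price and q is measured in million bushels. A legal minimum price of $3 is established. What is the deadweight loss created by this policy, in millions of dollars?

Rearranging demand gives qd = 22 - 4p. In a free market, 22 - 4p = 6p - 18 gives the equilibrium p* = 4, q* = 6.
The floor of 3 is below the equilibrium price 4, so it is not binding; the market clears at p* = 4, q* = 6.
Since the control does not bind, no trades are prevented and deadweight loss is zero.

0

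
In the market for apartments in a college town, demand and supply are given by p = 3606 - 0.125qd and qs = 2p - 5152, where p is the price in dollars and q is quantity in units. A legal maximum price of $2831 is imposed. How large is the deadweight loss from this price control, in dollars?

Rearranging demand gives qd = 28848 - 8p. Without the control the market clears where 28848 - 8p = 2p - 5152, i.e. p* = 3400 and q* = 1648.
The ceiling of 2831 is below the equilibrium price 3400, so it binds.
At p = 2831: qd = 28848 - 8·2831 = 6200 and qs = 2·2831 - 5152 = 510.
Quantity traded falls to 510. At q = 510 the demand price is (28848 - 510)/8 = 3542.25 and the supply price is (5152 + 510)/2 = 2831.
Deadweight loss = ½ · (3542.25 - 2831) · (1648 - 510) = ½ · 711.25 · 1138 = 404701.25.

404701.25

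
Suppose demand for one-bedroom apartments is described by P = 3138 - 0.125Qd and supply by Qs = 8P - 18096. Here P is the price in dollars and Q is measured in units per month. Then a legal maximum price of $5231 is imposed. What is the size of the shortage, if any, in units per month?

Rearranging demand gives Qd = 25104 - 8P. Without the control the market clears where 25104 - 8P = 8P - 18096, i.e. P* = 2700 and Q* = 3504.
The ceiling of 5231 is above the equilibrium price 2700, so it is not binding; the market clears at P* = 2700, Q* = 3504.
Since the control does not bind, there is no shortage.

0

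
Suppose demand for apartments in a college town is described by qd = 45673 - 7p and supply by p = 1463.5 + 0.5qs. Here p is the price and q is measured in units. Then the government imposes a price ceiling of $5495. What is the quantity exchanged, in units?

7873

Rearranging supply gives qs = 2p - 2927. In a free market, 45673 - 7p = 2p - 2927 gives the equilibrium p* = 5400, q* = 7873.
The ceiling of 5495 is above the equilibrium price 5400, so it is not binding; the market clears at p* = 5400, q* = 7873.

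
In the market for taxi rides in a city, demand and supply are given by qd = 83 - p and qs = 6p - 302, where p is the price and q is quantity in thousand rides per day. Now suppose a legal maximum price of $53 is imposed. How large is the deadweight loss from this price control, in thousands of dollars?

84

Equilibrium: 83 - p = 6p - 302, so 385 = 7p and p* = 55, q* = 28.
Since 53 < 55, the ceiling is binding.
At p = 53: qd = 83 - 53 = 30 and qs = 6·53 - 302 = 16.
Quantity traded falls to 16. At q = 16 the demand price is 83 - 16 = 67 and the supply price is (302 + 16)/6 = 53.
Deadweight loss = ½ · (67 - 53) · (28 - 16) = ½ · 14 · 12 = 84.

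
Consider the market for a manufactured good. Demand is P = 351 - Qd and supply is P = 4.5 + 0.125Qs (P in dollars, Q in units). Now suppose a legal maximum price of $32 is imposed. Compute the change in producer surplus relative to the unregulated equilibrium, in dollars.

Rearranging demand gives Qd = 351 - P; rearranging supply gives Qs = 8P - 36. Equilibrium: 351 - P = 8P - 36, so 387 = 9P and P* = 43, Q* = 308.
Since 32 < 43, the ceiling is binding.
At P = 32: Qd = 351 - 32 = 319 and Qs = 8·32 - 36 = 220.
Producer surplus without the control is ½ · (43 - 4.5) · 308 = 5929.
With the ceiling, producers sell 220 units at 32, so PS = ½ · (32 - 4.5) · 220 = 3025.
Change in producer surplus = 3025 - 5929 = -2904.

-2904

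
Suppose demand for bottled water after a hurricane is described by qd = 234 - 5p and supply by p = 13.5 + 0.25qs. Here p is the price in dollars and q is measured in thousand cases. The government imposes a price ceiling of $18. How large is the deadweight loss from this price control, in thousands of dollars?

705.6

Rearranging supply gives qs = 4p - 54. In a free market, 234 - 5p = 4p - 54 gives the equilibrium p* = 32, q* = 74.
Since 18 < 32, the ceiling is binding.
At p = 18: qd = 234 - 5·18 = 144 and qs = 4·18 - 54 = 18.
Quantity traded falls to 18. At q = 18 the demand price is (234 - 18)/5 = 43.2 and the supply price is (54 + 18)/4 = 18.
Deadweight loss = ½ · (43.2 - 18) · (74 - 18) = ½ · 25.2 · 56 = 705.6.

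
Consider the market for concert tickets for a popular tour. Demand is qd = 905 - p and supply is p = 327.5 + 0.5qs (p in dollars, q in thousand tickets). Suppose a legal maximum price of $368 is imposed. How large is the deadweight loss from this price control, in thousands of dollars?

69312

Rearranging supply gives qs = 2p - 655. In a free market, 905 - p = 2p - 655 gives the equilibrium p* = 520, q* = 385.
Since 368 < 520, the ceiling is binding.
At p = 368: qd = 905 - 368 = 537 and qs = 2·368 - 655 = 81.
Quantity traded falls to 81. At q = 81 the demand price is 905 - 81 = 824 and the supply price is (655 + 81)/2 = 368.
Deadweight loss = ½ · (824 - 368) · (385 - 81) = ½ · 456 · 304 = 69312.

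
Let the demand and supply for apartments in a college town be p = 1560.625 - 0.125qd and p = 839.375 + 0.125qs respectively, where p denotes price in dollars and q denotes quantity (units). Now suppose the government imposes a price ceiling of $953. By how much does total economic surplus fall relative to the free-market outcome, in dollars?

Rearranging demand gives qd = 12485 - 8p; rearranging supply gives qs = 8p - 6715. Setting quantity demanded equal to quantity supplied, 12485 - 8p = 8p - 6715, gives p* = 1200 and q* = 2885.
The ceiling of 953 is below the equilibrium price 1200, so it binds.
At p = 953: qd = 12485 - 8·953 = 4861 and qs = 8·953 - 6715 = 909.
Quantity traded falls to 909. At q = 909 the demand price is (12485 - 909)/8 = 1447 and the supply price is (6715 + 909)/8 = 953.
Deadweight loss = ½ · (1447 - 953) · (2885 - 909) = ½ · 494 · 1976 = 488072.

488072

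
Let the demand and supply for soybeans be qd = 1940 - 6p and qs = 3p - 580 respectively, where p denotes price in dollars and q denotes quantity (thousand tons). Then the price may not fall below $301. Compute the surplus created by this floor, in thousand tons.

189

Setting quantity demanded equal to quantity supplied, 1940 - 6p = 3p - 580, gives p* = 280 and q* = 260.
Because the floor (301) lies above the market-clearing price, it is binding.
At p = 301: qd = 1940 - 6·301 = 134 and qs = 3·301 - 580 = 323.
Surplus = qs - qd = 323 - 134 = 189.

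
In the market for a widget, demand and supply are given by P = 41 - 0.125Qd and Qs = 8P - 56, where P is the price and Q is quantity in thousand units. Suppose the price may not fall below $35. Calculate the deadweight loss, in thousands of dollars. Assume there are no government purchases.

Rearranging demand gives Qd = 328 - 8P. Equilibrium: 328 - 8P = 8P - 56, so 384 = 16P and P* = 24, Q* = 136.
The floor of 35 is above the equilibrium price 24, so it binds.
At P = 35: Qd = 328 - 8·35 = 48 and Qs = 8·35 - 56 = 224.
Quantity traded falls to 48. At Q = 48 the demand price is (328 - 48)/8 = 35 and the supply price is (56 + 48)/8 = 13.
Deadweight loss = ½ · (35 - 13) · (136 - 48) = ½ · 22 · 88 = 968.

968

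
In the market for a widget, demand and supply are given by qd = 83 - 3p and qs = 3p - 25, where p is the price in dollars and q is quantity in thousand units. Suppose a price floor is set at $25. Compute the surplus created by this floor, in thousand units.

Without the control the market clears where 83 - 3p = 3p - 25, i.e. p* = 18 and q* = 29.
The floor of 25 is above the equilibrium price 18, so it binds.
At p = 25: qd = 83 - 3·25 = 8 and qs = 3·25 - 25 = 50.
Surplus = qs - qd = 50 - 8 = 42.

42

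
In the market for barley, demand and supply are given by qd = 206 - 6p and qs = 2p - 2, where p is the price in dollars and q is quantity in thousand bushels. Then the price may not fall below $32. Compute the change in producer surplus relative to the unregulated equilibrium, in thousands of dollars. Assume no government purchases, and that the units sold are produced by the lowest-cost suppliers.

-240

Without the control the market clears where 206 - 6p = 2p - 2, i.e. p* = 26 and q* = 50.
Because the floor (32) lies above the market-clearing price, it is binding.
At p = 32: qd = 206 - 6·32 = 14 and qs = 2·32 - 2 = 62.
Producer surplus without the control is ½ · (26 - 1) · 50 = 625.
With the floor, 14 units are sold at 32. The supply price at q = 14 is 8, so PS = ½ · [(32 - 1) + (32 - 8)] · 14 = 385.
Change in producer surplus = 385 - 625 = -240.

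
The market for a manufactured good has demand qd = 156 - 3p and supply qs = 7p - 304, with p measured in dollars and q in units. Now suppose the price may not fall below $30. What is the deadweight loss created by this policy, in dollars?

Equilibrium: 156 - 3p = 7p - 304, so 460 = 10p and p* = 46, q* = 18.
Since 30 is below p* = 46, the floor does not bind and the free-market outcome prevails.
Since the control does not bind, no trades are prevented and deadweight loss is zero.

0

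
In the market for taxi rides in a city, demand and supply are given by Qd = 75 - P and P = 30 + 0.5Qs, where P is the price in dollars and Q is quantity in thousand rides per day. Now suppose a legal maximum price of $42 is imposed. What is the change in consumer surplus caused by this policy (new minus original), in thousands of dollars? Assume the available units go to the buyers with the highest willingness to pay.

54

Rearranging supply gives Qs = 2P - 60. Without the control the market clears where 75 - P = 2P - 60, i.e. P* = 45 and Q* = 30.
Because the ceiling (42) lies below the market-clearing price, it is binding.
At P = 42: Qd = 75 - 42 = 33 and Qs = 2·42 - 60 = 24.
Consumer surplus without the control is ½ · (75 - 45) · 30 = 450.
With the ceiling, 24 units are sold at 42 (assume they go to the highest-value buyers). The demand price at Q = 24 is 51, so CS = ½ · [(75 - 42) + (51 - 42)] · 24 = 504.
Change in consumer surplus = 504 - 450 = 54.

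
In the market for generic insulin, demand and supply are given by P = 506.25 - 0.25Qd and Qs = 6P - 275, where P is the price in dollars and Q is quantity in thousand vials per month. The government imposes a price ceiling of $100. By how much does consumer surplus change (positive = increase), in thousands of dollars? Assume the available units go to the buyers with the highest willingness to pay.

Rearranging demand gives Qd = 2025 - 4P. Setting quantity demanded equal to quantity supplied, 2025 - 4P = 6P - 275, gives P* = 230 and Q* = 1105.
Since 100 < 230, the ceiling is binding.
At P = 100: Qd = 2025 - 4·100 = 1625 and Qs = 6·100 - 275 = 325.
Consumer surplus without the control is ½ · (506.25 - 230) · 1105 = 152628.125.
With the ceiling, 325 units are sold at 100 (assume they go to the highest-value buyers). The demand price at Q = 325 is 425, so CS = ½ · [(506.25 - 100) + (425 - 100)] · 325 = 118828.125.
Change in consumer surplus = 118828.125 - 152628.125 = -33800.

-33800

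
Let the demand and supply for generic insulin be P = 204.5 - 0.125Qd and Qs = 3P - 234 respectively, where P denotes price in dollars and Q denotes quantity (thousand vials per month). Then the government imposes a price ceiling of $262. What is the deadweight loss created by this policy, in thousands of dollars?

Rearranging demand gives Qd = 1636 - 8P. In a free market, 1636 - 8P = 3P - 234 gives the equilibrium P* = 170, Q* = 276.
Since 262 is above P* = 170, the ceiling does not bind and the free-market outcome prevails.
Since the control does not bind, no trades are prevented and deadweight loss is zero.

0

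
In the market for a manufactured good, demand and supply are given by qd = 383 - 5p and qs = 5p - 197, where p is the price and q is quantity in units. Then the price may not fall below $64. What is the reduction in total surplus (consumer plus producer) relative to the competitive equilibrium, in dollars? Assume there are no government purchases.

In a free market, 383 - 5p = 5p - 197 gives the equilibrium p* = 58, q* = 93.
Since 64 > 58, the floor is binding.
At p = 64: qd = 383 - 5·64 = 63 and qs = 5·64 - 197 = 123.
Quantity traded falls to 63. At q = 63 the demand price is (383 - 63)/5 = 64 and the supply price is (197 + 63)/5 = 52.
Deadweight loss = ½ · (64 - 52) · (93 - 63) = ½ · 12 · 30 = 180.

180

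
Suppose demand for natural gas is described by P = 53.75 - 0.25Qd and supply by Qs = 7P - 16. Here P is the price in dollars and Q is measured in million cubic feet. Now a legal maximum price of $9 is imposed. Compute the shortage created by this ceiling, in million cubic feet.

Rearranging demand gives Qd = 215 - 4P. Setting quantity demanded equal to quantity supplied, 215 - 4P = 7P - 16, gives P* = 21 and Q* = 131.
The ceiling of 9 is below the equilibrium price 21, so it binds.
At P = 9: Qd = 215 - 4·9 = 179 and Qs = 7·9 - 16 = 47.
Shortage = Qd - Qs = 179 - 47 = 132.

132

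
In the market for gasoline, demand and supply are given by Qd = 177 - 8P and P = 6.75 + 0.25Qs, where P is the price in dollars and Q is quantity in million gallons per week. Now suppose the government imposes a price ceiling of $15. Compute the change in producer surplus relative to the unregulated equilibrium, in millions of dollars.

-74

Rearranging supply gives Qs = 4P - 27. In a free market, 177 - 8P = 4P - 27 gives the equilibrium P* = 17, Q* = 41.
Since 15 < 17, the ceiling is binding.
At P = 15: Qd = 177 - 8·15 = 57 and Qs = 4·15 - 27 = 33.
Producer surplus without the control is ½ · (17 - 6.75) · 41 = 210.125.
With the ceiling, producers sell 33 units at 15, so PS = ½ · (15 - 6.75) · 33 = 136.125.
Change in producer surplus = 136.125 - 210.125 = -74.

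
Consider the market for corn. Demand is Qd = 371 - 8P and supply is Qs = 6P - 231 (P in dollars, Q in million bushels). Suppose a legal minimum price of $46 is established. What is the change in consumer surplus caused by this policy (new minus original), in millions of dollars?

Equilibrium: 371 - 8P = 6P - 231, so 602 = 14P and P* = 43, Q* = 27.
The floor of 46 is above the equilibrium price 43, so it binds.
At P = 46: Qd = 371 - 8·46 = 3 and Qs = 6·46 - 231 = 45.
Consumer surplus without the control is ½ · (46.375 - 43) · 27 = 45.5625.
With the floor, consumers buy 3 units at 46, so CS = ½ · (46.375 - 46) · 3 = 0.5625.
Change in consumer surplus = 0.5625 - 45.5625 = -45.

-45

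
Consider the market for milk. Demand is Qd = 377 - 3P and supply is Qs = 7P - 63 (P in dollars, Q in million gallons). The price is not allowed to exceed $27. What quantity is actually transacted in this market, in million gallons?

126

Without the control the market clears where 377 - 3P = 7P - 63, i.e. P* = 44 and Q* = 245.
Since 27 < 44, the ceiling is binding.
At P = 27: Qd = 377 - 3·27 = 296 and Qs = 7·27 - 63 = 126.
The quantity actually transacted is the short side, supply: 126.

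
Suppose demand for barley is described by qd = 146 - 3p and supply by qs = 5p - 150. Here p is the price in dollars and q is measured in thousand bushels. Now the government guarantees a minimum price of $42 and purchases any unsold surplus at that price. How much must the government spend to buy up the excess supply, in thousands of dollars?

1680

Setting quantity demanded equal to quantity supplied, 146 - 3p = 5p - 150, gives p* = 37 and q* = 35.
The floor of 42 is above the equilibrium price 37, so it binds.
At p = 42: qd = 146 - 3·42 = 20 and qs = 5·42 - 150 = 60.
Surplus = qs - qd = 40.
Government expenditure = surplus × support price = 40 × 42 = 1680.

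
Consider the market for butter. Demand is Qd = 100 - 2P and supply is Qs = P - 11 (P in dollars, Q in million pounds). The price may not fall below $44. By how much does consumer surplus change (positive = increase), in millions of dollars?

In a free market, 100 - 2P = P - 11 gives the equilibrium P* = 37, Q* = 26.
The floor of 44 is above the equilibrium price 37, so it binds.
At P = 44: Qd = 100 - 2·44 = 12 and Qs = 44 - 11 = 33.
Consumer surplus without the control is ½ · (50 - 37) · 26 = 169.
With the floor, consumers buy 12 units at 44, so CS = ½ · (50 - 44) · 12 = 36.
Change in consumer surplus = 36 - 169 = -133.

-133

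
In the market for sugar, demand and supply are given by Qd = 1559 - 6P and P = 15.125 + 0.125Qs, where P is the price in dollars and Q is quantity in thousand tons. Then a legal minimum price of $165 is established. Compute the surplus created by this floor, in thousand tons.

630

Rearranging supply gives Qs = 8P - 121. Without the control the market clears where 1559 - 6P = 8P - 121, i.e. P* = 120 and Q* = 839.
Because the floor (165) lies above the market-clearing price, it is binding.
At P = 165: Qd = 1559 - 6·165 = 569 and Qs = 8·165 - 121 = 1199.
Surplus = Qs - Qd = 1199 - 569 = 630.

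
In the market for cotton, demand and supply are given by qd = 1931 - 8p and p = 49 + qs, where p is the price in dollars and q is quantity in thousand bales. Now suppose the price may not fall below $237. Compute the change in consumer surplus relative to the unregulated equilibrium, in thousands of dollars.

-1751

Rearranging supply gives qs = p - 49. Equilibrium: 1931 - 8p = p - 49, so 1980 = 9p and p* = 220, q* = 171.
Because the floor (237) lies above the market-clearing price, it is binding.
At p = 237: qd = 1931 - 8·237 = 35 and qs = 237 - 49 = 188.
Consumer surplus without the control is ½ · (241.375 - 220) · 171 = 1827.5625.
With the floor, consumers buy 35 units at 237, so CS = ½ · (241.375 - 237) · 35 = 76.5625.
Change in consumer surplus = 76.5625 - 1827.5625 = -1751.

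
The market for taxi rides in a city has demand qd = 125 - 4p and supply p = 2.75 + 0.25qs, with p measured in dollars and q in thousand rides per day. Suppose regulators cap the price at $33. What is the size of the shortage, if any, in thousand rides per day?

0

Rearranging supply gives qs = 4p - 11. Equilibrium: 125 - 4p = 4p - 11, so 136 = 8p and p* = 17, q* = 57.
Since 33 is above p* = 17, the ceiling does not bind and the free-market outcome prevails.
Since the control does not bind, there is no shortage.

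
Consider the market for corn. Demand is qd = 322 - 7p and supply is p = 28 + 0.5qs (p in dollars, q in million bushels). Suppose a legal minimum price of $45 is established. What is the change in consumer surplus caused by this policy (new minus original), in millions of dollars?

Rearranging supply gives qs = 2p - 56. Without the control the market clears where 322 - 7p = 2p - 56, i.e. p* = 42 and q* = 28.
Since 45 > 42, the floor is binding.
At p = 45: qd = 322 - 7·45 = 7 and qs = 2·45 - 56 = 34.
Consumer surplus without the control is ½ · (46 - 42) · 28 = 56.
With the floor, consumers buy 7 units at 45, so CS = ½ · (46 - 45) · 7 = 3.5.
Change in consumer surplus = 3.5 - 56 = -52.5.

-52.5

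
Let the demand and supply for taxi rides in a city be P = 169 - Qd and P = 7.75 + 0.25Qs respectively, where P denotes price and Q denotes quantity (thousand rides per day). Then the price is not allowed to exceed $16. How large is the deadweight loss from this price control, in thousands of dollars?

5760

Rearranging demand gives Qd = 169 - P; rearranging supply gives Qs = 4P - 31. In a free market, 169 - P = 4P - 31 gives the equilibrium P* = 40, Q* = 129.
Because the ceiling (16) lies below the market-clearing price, it is binding.
At P = 16: Qd = 169 - 16 = 153 and Qs = 4·16 - 31 = 33.
Quantity traded falls to 33. At Q = 33 the demand price is 169 - 33 = 136 and the supply price is (31 + 33)/4 = 16.
Deadweight loss = ½ · (136 - 16) · (129 - 33) = ½ · 120 · 96 = 5760.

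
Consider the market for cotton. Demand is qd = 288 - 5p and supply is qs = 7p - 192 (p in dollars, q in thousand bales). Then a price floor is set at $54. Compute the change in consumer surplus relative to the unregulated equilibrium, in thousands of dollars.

In a free market, 288 - 5p = 7p - 192 gives the equilibrium p* = 40, q* = 88.
Because the floor (54) lies above the market-clearing price, it is binding.
At p = 54: qd = 288 - 5·54 = 18 and qs = 7·54 - 192 = 186.
Consumer surplus without the control is ½ · (57.6 - 40) · 88 = 774.4.
With the floor, consumers buy 18 units at 54, so CS = ½ · (57.6 - 54) · 18 = 32.4.
Change in consumer surplus = 32.4 - 774.4 = -742.

-742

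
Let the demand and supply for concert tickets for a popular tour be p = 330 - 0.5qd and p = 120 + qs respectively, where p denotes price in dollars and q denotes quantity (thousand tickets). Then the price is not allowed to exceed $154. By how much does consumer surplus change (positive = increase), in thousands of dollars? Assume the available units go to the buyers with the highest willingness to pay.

795

Rearranging demand gives qd = 660 - 2p; rearranging supply gives qs = p - 120. Equilibrium: 660 - 2p = p - 120, so 780 = 3p and p* = 260, q* = 140.
Since 154 < 260, the ceiling is binding.
At p = 154: qd = 660 - 2·154 = 352 and qs = 154 - 120 = 34.
Consumer surplus without the control is ½ · (330 - 260) · 140 = 4900.
With the ceiling, 34 units are sold at 154 (assume they go to the highest-value buyers). The demand price at q = 34 is 313, so CS = ½ · [(330 - 154) + (313 - 154)] · 34 = 5695.
Change in consumer surplus = 5695 - 4900 = 795.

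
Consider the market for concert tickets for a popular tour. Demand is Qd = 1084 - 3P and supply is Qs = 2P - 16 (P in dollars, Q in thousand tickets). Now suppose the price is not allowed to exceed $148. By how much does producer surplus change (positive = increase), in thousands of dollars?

Without the control the market clears where 1084 - 3P = 2P - 16, i.e. P* = 220 and Q* = 424.
The ceiling of 148 is below the equilibrium price 220, so it binds.
At P = 148: Qd = 1084 - 3·148 = 640 and Qs = 2·148 - 16 = 280.
Producer surplus without the control is ½ · (220 - 8) · 424 = 44944.
With the ceiling, producers sell 280 units at 148, so PS = ½ · (148 - 8) · 280 = 19600.
Change in producer surplus = 19600 - 44944 = -25344.

-25344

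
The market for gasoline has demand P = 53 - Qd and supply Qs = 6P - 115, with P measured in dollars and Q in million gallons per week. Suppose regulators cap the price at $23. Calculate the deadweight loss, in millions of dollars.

Rearranging demand gives Qd = 53 - P. In a free market, 53 - P = 6P - 115 gives the equilibrium P* = 24, Q* = 29.
Since 23 < 24, the ceiling is binding.
At P = 23: Qd = 53 - 23 = 30 and Qs = 6·23 - 115 = 23.
Quantity traded falls to 23. At Q = 23 the demand price is 53 - 23 = 30 and the supply price is (115 + 23)/6 = 23.
Deadweight loss = ½ · (30 - 23) · (29 - 23) = ½ · 7 · 6 = 21.

21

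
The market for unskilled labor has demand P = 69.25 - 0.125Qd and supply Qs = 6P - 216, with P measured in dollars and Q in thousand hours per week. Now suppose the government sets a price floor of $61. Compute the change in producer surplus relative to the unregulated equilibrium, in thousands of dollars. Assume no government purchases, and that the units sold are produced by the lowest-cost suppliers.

Rearranging demand gives Qd = 554 - 8P. Without the control the market clears where 554 - 8P = 6P - 216, i.e. P* = 55 and Q* = 114.
Since 61 > 55, the floor is binding.
At P = 61: Qd = 554 - 8·61 = 66 and Qs = 6·61 - 216 = 150.
Producer surplus without the control is ½ · (55 - 36) · 114 = 1083.
With the floor, 66 units are sold at 61. The supply price at Q = 66 is 47, so PS = ½ · [(61 - 36) + (61 - 47)] · 66 = 1287.
Change in producer surplus = 1287 - 1083 = 204.

204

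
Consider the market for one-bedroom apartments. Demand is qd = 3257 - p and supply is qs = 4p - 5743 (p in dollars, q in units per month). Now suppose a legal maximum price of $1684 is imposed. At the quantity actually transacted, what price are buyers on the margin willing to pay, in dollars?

2264

In a free market, 3257 - p = 4p - 5743 gives the equilibrium p* = 1800, q* = 1457.
Because the ceiling (1684) lies below the market-clearing price, it is binding.
At p = 1684: qd = 3257 - 1684 = 1573 and qs = 4·1684 - 5743 = 993.
Only 993 units reach the market. On the demand curve, the marginal buyer's willingness to pay at q = 993 is (3257 - 993) = 2264.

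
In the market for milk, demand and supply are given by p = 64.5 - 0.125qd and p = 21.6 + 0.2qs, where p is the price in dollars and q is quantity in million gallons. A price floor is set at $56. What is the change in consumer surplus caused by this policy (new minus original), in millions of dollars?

-800

Rearranging demand gives qd = 516 - 8p; rearranging supply gives qs = 5p - 108. Setting quantity demanded equal to quantity supplied, 516 - 8p = 5p - 108, gives p* = 48 and q* = 132.
The floor of 56 is above the equilibrium price 48, so it binds.
At p = 56: qd = 516 - 8·56 = 68 and qs = 5·56 - 108 = 172.
Consumer surplus without the control is ½ · (64.5 - 48) · 132 = 1089.
With the floor, consumers buy 68 units at 56, so CS = ½ · (64.5 - 56) · 68 = 289.
Change in consumer surplus = 289 - 1089 = -800.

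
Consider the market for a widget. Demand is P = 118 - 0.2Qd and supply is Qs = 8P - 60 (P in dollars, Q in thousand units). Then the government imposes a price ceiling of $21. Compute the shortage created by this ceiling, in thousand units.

Rearranging demand gives Qd = 590 - 5P. Without the control the market clears where 590 - 5P = 8P - 60, i.e. P* = 50 and Q* = 340.
Because the ceiling (21) lies below the market-clearing price, it is binding.
At P = 21: Qd = 590 - 5·21 = 485 and Qs = 8·21 - 60 = 108.
Shortage = Qd - Qs = 485 - 108 = 377.

377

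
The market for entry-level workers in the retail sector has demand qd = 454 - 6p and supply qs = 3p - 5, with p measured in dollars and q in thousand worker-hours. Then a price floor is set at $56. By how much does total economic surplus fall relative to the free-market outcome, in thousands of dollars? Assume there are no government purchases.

225

Equilibrium: 454 - 6p = 3p - 5, so 459 = 9p and p* = 51, q* = 148.
Since 56 > 51, the floor is binding.
At p = 56: qd = 454 - 6·56 = 118 and qs = 3·56 - 5 = 163.
Quantity traded falls to 118. At q = 118 the demand price is (454 - 118)/6 = 56 and the supply price is (5 + 118)/3 = 41.
Deadweight loss = ½ · (56 - 41) · (148 - 118) = ½ · 15 · 30 = 225.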